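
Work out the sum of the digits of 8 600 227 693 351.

8+6+0+0+2+2+7+6+9+3+3+5+1 = 52

52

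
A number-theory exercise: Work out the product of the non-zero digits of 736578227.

987840

7×3×6×5×7×8×2×2×7 = 987840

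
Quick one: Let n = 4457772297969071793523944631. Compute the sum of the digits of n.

142

4+4+5+7+7+7+2+2+9+7+9+6+9+0+7+1+7+9+3+5+2+3+9+4+4+6+3+1 = 142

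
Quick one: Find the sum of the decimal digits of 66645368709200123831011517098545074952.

153

6+6+6+4+5+3+6+8+7+0+9+2+0+0+1+2+3+8+3+1+0+1+1+5+1+7+0+9+8+5+4+5+0+7+4+9+5+2 = 153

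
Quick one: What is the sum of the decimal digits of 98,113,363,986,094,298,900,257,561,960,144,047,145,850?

182

9+8+1+1+3+3+6+3+9+8+6+0+9+4+2+9+8+9+0+0+2+5+7+5+6+1+9+6+0+1+4+4+0+4+7+1+4+5+8+5+0 = 182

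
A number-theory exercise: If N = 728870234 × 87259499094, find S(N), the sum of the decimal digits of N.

96

728870234 × 87259499094 = 63600851523366567996
Sum of its 20 digits: 96.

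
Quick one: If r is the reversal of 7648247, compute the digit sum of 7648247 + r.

Reversal of 7648247 is 7428467; 7648247 + 7428467 = 15076714.
Digit sum of 15076714: 1+5+0+7+6+7+1+4 = 31.

31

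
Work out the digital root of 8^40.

The digital root of n equals n mod 9 (or 9 when 9 | n), so we need 8^40 mod 9.
8^40 ≡ 1 (mod 9), so the digital root is 1.

1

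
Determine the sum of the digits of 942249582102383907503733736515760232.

146

9+4+2+2+4+9+5+8+2+1+0+2+3+8+3+9+0+7+5+0+3+7+3+3+7+3+6+5+1+5+7+6+0+2+3+2 = 146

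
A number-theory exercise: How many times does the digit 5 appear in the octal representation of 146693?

1

146693 in base 8 is 436405.
The digit 5 appears 1 time.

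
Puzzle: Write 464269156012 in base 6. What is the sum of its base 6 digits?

464269156012 in base 6 is 553140551132444.
Digit sum: 5+5+3+1+4+0+5+5+1+1+3+2+4+4+4 = 47.

47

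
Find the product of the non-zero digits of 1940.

36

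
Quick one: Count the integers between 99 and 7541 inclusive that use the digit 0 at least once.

1987

The integers in [99, 7541] that use the digit 0 at least once: 100, 101, 102, 103, 104, 105, …, 7530, 7540.
1987 qualify.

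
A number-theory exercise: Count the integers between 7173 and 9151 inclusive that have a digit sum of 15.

The integers in [7173, 9151] that have a digit sum of 15: 7206, 7215, 7224, 7233, 7242, 7251, …, 9141, 9150.
77 qualify.

77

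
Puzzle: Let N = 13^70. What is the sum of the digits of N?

346

13^70 = 946312684517285425602088507550312255344648571553386120579525970592441865195449
Sum of its 78 digits: 346.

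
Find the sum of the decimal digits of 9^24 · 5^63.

342

9^24 · 5^63 = 8648295087538649995977210922781797108882528846152126789093017578125
Sum of its 67 digits: 342.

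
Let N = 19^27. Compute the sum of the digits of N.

19^27 = 33600614943460448322716069311260139
Sum of its 35 digits: 127.

127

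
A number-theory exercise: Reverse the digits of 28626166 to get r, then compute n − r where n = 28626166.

Reverse of 28626166 is 66162682.
28626166 − 66162682 = -37536516

-37536516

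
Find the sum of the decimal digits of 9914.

23

9+9+1+4 = 23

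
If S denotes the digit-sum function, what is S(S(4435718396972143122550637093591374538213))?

8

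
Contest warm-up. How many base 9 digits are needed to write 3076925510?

3076925510 in base 9 is 7842700262, which has 10 digits.

10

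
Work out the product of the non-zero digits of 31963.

486

3×1×9×6×3 = 486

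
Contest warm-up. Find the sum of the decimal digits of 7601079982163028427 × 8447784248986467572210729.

167

7601079982163028427 × 8447784248986467572210729 = 64212283748603171429770751840110902061393283
Sum of its 44 digits: 167.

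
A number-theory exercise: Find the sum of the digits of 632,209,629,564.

54

6+3+2+2+0+9+6+2+9+5+6+4 = 54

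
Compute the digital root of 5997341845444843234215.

9

5+9+9+7+3+4+1+8+4+5+4+4+4+8+4+3+2+3+4+2+1+5 = 99
9+9 = 18
1+8 = 9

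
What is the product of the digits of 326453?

2160

3×2×6×4×5×3 = 2160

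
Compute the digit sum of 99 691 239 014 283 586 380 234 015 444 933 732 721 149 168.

9+9+6+9+1+2+3+9+0+1+4+2+8+3+5+8+6+3+8+0+2+3+4+0+1+5+4+4+4+9+3+3+7+3+2+7+2+1+1+4+9+1+6+8 = 189

189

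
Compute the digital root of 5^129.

8

The digital root of n equals n mod 9 (or 9 when 9 | n), so we need 5^129 mod 9.
5^129 ≡ 8 (mod 9), so the digital root is 8.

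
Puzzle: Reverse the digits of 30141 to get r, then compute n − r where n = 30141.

16038

Reverse of 30141 is 14103.
30141 − 14103 = 16038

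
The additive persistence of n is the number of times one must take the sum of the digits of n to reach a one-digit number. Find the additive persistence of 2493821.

3

2493821 → 29 → 11 → 2 (3 steps)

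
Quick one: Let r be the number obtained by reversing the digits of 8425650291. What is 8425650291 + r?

Reverse of 8425650291 is 1920565248.
8425650291 + 1920565248 = 10346215539

10346215539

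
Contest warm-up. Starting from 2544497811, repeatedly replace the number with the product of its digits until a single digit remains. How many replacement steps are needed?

2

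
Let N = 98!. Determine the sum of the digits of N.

98! = 9426890448883247745626185743057242473809693764078951663494238777294707070023223798882976159207729119823605850588608460429412647567360000000000000000000000
Sum of its 154 digits: 639.

639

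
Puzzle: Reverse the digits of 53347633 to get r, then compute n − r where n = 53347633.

Reverse of 53347633 is 33674335.
53347633 − 33674335 = 19673298

19673298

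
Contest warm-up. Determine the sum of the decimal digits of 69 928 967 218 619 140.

88

6+9+9+2+8+9+6+7+2+1+8+6+1+9+1+4+0 = 88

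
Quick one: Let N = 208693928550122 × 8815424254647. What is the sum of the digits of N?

208693928550122 × 8815424254647 = 1839725519538313505230916934
Sum of its 28 digits: 120.

120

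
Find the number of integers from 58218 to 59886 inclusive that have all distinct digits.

The integers in [58218, 59886] that have all distinct digits: 58219, 58230, 58231, 58234, 58236, 58237, …, 59874, 59876.
577 qualify.

577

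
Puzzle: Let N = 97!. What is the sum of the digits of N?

648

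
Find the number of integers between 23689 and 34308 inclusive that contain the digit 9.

The integers in [23689, 34308] that contain the digit 9: 23689, 23690, 23691, 23692, 23693, 23694, …, 34298, 34299.
3645 qualify.

3645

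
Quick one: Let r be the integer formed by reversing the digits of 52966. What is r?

Reversing 52966 gives 66925.

66925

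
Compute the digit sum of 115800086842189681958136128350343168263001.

1+1+5+8+0+0+0+8+6+8+4+2+1+8+9+6+8+1+9+5+8+1+3+6+1+2+8+3+5+0+3+4+3+1+6+8+2+6+3+0+0+1 = 164

164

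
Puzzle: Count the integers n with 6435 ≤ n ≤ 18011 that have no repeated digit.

4120

The integers in [6435, 18011] that have no repeated digit: 6435, 6437, 6438, 6439, 6450, 6451, …, 17985, 17986.
4120 qualify.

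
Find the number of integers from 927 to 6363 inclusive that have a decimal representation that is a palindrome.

62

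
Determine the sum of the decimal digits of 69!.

69! = 171122452428141311372468338881272839092270544893520369393648040923257279754140647424000000000000000
Sum of its 99 digits: 351.

351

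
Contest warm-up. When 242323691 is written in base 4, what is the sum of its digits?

23

242323691 in base 4 is 32130121003223.
Digit sum: 3+2+1+3+0+1+2+1+0+0+3+2+2+3 = 23.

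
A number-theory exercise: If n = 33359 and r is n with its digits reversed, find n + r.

Reverse of 33359 is 95333.
33359 + 95333 = 128692

128692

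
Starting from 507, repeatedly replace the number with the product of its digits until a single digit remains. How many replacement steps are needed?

507 → 0 (1 step)

1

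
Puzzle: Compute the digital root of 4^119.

7

The digital root of n equals n mod 9 (or 9 when 9 | n), so we need 4^119 mod 9.
4^119 ≡ 7 (mod 9), so the digital root is 7.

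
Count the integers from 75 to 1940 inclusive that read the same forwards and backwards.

102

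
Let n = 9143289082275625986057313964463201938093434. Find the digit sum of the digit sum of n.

13

First digit sum: 193.
1+9+3 = 13.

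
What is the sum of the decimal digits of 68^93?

68^93 = 265050654924631108694044569098587066532635543297491328043248163516603233424934492325001579921812664559198810663556690041151992488226904215466065709840428692434478660845568
Sum of its 171 digits: 755.

755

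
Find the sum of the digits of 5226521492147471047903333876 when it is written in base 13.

124

5226521492147471047903333876 in base 13 is 982363033C59193C192141A44.
Digit sum: 9+8+2+3+6+3+0+3+3+12+5+9+1+9+3+12+1+9+2+1+4+1+10+4+4 = 124.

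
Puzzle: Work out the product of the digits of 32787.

3×2×7×8×7 = 2352

2352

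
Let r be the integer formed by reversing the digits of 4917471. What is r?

1747194

Reversing 4917471 gives 1747194.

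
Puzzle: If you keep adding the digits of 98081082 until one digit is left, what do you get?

9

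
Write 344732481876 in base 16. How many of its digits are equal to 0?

1

344732481876 in base 16 is 5043A83954.
The digit 0 appears 1 time.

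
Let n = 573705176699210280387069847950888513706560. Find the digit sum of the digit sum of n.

First digit sum: 201.
2+0+1 = 3.

3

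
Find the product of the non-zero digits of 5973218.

15120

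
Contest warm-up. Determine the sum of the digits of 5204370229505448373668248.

107

5+2+0+4+3+7+0+2+2+9+5+0+5+4+4+8+3+7+3+6+6+8+2+4+8 = 107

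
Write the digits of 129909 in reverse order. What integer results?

Reversing 129909 gives 909921.

909921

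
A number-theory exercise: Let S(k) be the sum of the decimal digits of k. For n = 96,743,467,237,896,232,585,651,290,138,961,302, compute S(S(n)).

9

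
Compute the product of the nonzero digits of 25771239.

26460

2×5×7×7×1×2×3×9 = 26460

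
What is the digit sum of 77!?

77! = 145183092028285869634070784086308284983740379224208358846781574688061991349156420080065207861248000000000000000000
Sum of its 114 digits: 432.

432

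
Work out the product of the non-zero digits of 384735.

3×8×4×7×3×5 = 10080

10080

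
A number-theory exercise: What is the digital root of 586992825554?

5+8+6+9+9+2+8+2+5+5+5+4 = 68
6+8 = 14
1+4 = 5

5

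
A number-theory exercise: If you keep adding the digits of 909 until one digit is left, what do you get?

9

9+0+9 = 18
1+8 = 9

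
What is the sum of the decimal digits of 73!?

315

73! = 4470115461512684340891257138125051110076800700282905015819080092370422104067183317016903680000000000000000
Sum of its 106 digits: 315.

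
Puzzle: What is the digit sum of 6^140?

6^140 = 8733233131762103459660808345247639315496960772046833382089277314153013432419984814172138299868821906129944576
Sum of its 109 digits: 486.

486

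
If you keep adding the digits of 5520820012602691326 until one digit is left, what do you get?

5+5+2+0+8+2+0+0+1+2+6+0+2+6+9+1+3+2+6 = 60
6+0 = 6

6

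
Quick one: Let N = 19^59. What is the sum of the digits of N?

19^59 = 2795519050787988516063758624111613832293204846720819550121716154178018428779
Sum of its 76 digits: 334.

334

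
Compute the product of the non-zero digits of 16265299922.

2099520

1×6×2×6×5×2×9×9×9×2×2 = 2099520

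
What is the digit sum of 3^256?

3^256 = 139008452377144732764939786789661303114218850808529137991604824430036072629766435941001769154109609521811665540548899435521
Sum of its 123 digits: 540.

540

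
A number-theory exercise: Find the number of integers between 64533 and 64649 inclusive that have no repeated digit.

21

The integers in [64533, 64649] that have no repeated digit: 64537, 64538, 64539, 64570, 64571, 64572, …, 64597, 64598.
21 qualify.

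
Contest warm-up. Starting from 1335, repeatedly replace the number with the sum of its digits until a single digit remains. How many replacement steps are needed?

1335 → 12 → 3 (2 steps)

2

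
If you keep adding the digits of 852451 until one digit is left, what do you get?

8+5+2+4+5+1 = 25
2+5 = 7
(Equivalently, 852451 mod 9 = 7.)

7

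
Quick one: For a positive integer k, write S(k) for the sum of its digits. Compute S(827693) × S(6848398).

S(827693) = 8+2+7+6+9+3 = 35.
S(6848398) = 6+8+4+8+3+9+8 = 46.
35 · 46 = 1610.

1610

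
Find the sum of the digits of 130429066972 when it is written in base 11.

130429066972 in base 11 is 50350898536.
Digit sum: 5+0+3+5+0+8+9+8+5+3+6 = 52.

52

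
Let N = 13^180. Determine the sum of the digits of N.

946

13^180 = 323447214384769666611234037938095486001772740213687263387777429474996281148713429391484608417392848481444616706499567949929414066210226414733647839904525852998787120588520973053349626114475820878789201
Sum of its 201 digits: 946.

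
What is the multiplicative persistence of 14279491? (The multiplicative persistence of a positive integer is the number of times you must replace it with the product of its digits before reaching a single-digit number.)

14279491 → 18144 → 128 → 16 → 6 (4 steps)

4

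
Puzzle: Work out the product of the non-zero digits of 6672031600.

6×6×7×2×3×1×6 = 9072

9072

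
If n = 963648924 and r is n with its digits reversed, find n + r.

1393495293

Reverse of 963648924 is 429846369.
963648924 + 429846369 = 1393495293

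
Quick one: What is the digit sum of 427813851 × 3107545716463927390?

427813851 × 3107545716463927390 = 1329451100118986879300278890
Sum of its 28 digits: 120.

120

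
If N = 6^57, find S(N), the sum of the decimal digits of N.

6^57 = 226267027688376192080197927193400943822503936
Sum of its 45 digits: 198.

198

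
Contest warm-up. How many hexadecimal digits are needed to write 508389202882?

508389202882 in base 16 is 765E5B9BC2, which has 10 digits.

10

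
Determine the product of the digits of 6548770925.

6×5×4×8×7×7×0×9×2×5 = 0

0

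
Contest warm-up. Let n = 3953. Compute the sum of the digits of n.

20

3+9+5+3 = 20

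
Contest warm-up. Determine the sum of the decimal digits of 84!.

84! = 3314240134565353266999387579130131288000666286242049487118846032383059131291716864129885722968716753156177920000000000000000000
Sum of its 127 digits: 477.

477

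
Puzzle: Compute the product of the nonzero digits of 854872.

8×5×4×8×7×2 = 17920

17920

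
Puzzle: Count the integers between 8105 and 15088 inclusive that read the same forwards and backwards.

70

The integers in [8105, 15088] that read the same forwards and backwards: 8118, 8228, 8338, 8448, 8558, 8668, …, 14941, 15051.
70 qualify.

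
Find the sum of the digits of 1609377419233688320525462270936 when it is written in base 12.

1609377419233688320525462270936 in base 12 is B870663BAA387A3163683440A074.
Digit sum: 11+8+7+0+6+6+3+11+10+10+3+8+7+10+3+1+6+3+6+8+3+4+4+0+10+0+7+4 = 159.

159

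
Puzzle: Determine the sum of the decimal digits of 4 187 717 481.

48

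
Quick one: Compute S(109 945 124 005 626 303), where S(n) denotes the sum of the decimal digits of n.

1+0+9+9+4+5+1+2+4+0+0+5+6+2+6+3+0+3 = 60

60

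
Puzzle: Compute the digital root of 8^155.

8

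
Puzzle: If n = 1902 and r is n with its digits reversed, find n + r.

3993

Reverse of 1902 is 2091.
1902 + 2091 = 3993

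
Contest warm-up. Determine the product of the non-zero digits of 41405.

80

4×1×4×5 = 80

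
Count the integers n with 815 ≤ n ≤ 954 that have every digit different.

105

The integers in [815, 954] that have every digit different: 815, 816, 817, 819, 820, 821, …, 953, 954.
105 qualify.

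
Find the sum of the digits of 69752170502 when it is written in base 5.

30

69752170502 in base 5 is 2120323023424002.
Digit sum: 2+1+2+0+3+2+3+0+2+3+4+2+4+0+0+2 = 30.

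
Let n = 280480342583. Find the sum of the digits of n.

47

2+8+0+4+8+0+3+4+2+5+8+3 = 47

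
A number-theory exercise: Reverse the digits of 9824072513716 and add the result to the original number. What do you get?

Reverse of 9824072513716 is 6173152704289.
9824072513716 + 6173152704289 = 15997225218005

15997225218005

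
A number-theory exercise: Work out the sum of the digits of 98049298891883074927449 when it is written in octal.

90

98049298891883074927449 in base 8 is 24606415352753371024335531.
Digit sum: 2+4+6+0+6+4+1+5+3+5+2+7+5+3+3+7+1+0+2+4+3+3+5+5+3+1 = 90.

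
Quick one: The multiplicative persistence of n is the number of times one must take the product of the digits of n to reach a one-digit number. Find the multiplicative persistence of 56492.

56492 → 2160 → 0 (2 steps)

2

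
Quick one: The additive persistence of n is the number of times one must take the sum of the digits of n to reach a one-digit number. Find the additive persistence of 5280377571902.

5280377571902 → 56 → 11 → 2 (3 steps)

3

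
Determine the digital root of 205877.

2

2+0+5+8+7+7 = 29
2+9 = 11
1+1 = 2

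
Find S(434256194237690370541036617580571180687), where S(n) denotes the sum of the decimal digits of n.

164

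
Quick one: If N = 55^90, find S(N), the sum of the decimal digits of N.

55^90 = 4291825486891350060807606587949227458256441856362045319877931889691591964193379344532870037449577279255852520290837916194792711621630587615072727203369140625
Sum of its 157 digits: 730.

730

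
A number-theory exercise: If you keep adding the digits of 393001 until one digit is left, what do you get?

3+9+3+0+0+1 = 16
1+6 = 7

7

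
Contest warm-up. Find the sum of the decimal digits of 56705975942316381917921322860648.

149

5+6+7+0+5+9+7+5+9+4+2+3+1+6+3+8+1+9+1+7+9+2+1+3+2+2+8+6+0+6+4+8 = 149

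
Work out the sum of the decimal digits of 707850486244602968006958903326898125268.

186

7+0+7+8+5+0+4+8+6+2+4+4+6+0+2+9+6+8+0+0+6+9+5+8+9+0+3+3+2+6+8+9+8+1+2+5+2+6+8 = 186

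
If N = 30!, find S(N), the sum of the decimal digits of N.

30! = 265252859812191058636308480000000
Sum of its 33 digits: 117.

117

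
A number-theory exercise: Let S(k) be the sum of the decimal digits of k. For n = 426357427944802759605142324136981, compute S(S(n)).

8

First digit sum: 143.
1+4+3 = 8.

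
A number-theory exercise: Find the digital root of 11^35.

The digital root of n equals n mod 9 (or 9 when 9 | n), so we need 11^35 mod 9.
11^35 ≡ 5 (mod 9), so the digital root is 5.

5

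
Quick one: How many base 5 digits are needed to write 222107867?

12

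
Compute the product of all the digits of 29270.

0

2×9×2×7×0 = 0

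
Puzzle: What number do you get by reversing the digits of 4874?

4784

Reversing 4874 gives 4784.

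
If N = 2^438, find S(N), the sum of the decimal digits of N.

568

2^438 = 709803441694928604052074031140629428079727891296209043243642772637343054798240159498233447962659731992932150006119314388217384402944
Sum of its 132 digits: 568.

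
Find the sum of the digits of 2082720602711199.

57

2+0+8+2+7+2+0+6+0+2+7+1+1+1+9+9 = 57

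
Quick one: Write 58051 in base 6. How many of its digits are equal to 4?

58051 in base 6 is 1124431.
The digit 4 appears 2 times.

2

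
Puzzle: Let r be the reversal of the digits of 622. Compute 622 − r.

396

Reverse of 622 is 226.
622 − 226 = 396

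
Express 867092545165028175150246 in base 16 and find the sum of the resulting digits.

171

867092545165028175150246 in base 16 is B79D2E59FE6588287CA6.
Digit sum: 11+7+9+13+2+14+5+9+15+14+6+5+8+8+2+8+7+12+10+6 = 171.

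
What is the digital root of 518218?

5+1+8+2+1+8 = 25
2+5 = 7
(Equivalently, 518218 mod 9 = 7.)

7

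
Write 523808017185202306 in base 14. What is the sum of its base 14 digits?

523808017185202306 in base 14 is 351D32B4372882D4.
Digit sum: 3+5+1+13+3+2+11+4+3+7+2+8+8+2+13+4 = 89.

89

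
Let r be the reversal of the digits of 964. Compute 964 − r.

495

Reverse of 964 is 469.
964 − 469 = 495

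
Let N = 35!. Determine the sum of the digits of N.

35! = 10333147966386144929666651337523200000000
Sum of its 41 digits: 144.

144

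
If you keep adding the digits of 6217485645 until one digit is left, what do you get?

6+2+1+7+4+8+5+6+4+5 = 48
4+8 = 12
1+2 = 3
(Equivalently, 6217485645 mod 9 = 3.)

3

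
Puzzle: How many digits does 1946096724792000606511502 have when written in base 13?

1946096724792000606511502 in base 13 is 7B52660323305422A6967B, which has 22 digits.

22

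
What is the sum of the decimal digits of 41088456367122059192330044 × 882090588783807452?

203

41088456367122059192330044 × 882090588783807452 = 36243740669092479352460331390559261730687888
Sum of its 44 digits: 203.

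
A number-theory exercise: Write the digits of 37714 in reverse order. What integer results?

Reversing 37714 gives 41773.

41773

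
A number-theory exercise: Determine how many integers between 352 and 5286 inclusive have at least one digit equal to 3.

2031

The integers in [352, 5286] that have at least one digit equal to 3: 352, 353, 354, 355, 356, 357, …, 5273, 5283.
2031 qualify.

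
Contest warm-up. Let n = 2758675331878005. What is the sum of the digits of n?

75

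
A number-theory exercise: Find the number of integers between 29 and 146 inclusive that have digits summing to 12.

The integers in [29, 146] that have digits summing to 12: 39, 48, 57, 66, 75, 84, 93, 129, 138.
9 qualify.

9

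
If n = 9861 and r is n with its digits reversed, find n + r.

Reverse of 9861 is 1689.
9861 + 1689 = 11550

11550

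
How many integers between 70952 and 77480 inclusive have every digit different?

2033

The integers in [70952, 77480] that have every digit different: 70952, 70953, 70954, 70956, 70958, 70961, …, 76984, 76985.
2033 qualify.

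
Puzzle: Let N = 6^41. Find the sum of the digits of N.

126

6^41 = 80204967233062404407033075859456
Sum of its 32 digits: 126.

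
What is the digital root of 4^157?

4

The digital root of n equals n mod 9 (or 9 when 9 | n), so we need 4^157 mod 9.
4^157 ≡ 4 (mod 9), so the digital root is 4.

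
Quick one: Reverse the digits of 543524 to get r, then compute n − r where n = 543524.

118179

Reverse of 543524 is 425345.
543524 − 425345 = 118179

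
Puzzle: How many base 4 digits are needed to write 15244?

7

15244 in base 4 is 3232030, which has 7 digits.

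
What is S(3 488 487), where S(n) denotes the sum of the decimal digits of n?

42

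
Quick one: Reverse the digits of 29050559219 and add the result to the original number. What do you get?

Reverse of 29050559219 is 91295505092.
29050559219 + 91295505092 = 120346064311

120346064311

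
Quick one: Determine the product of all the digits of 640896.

0

6×4×0×8×9×6 = 0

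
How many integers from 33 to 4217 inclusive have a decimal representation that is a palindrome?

129

The integers in [33, 4217] that have a decimal representation that is a palindrome: 33, 44, 55, 66, 77, 88, …, 4004, 4114.
129 qualify.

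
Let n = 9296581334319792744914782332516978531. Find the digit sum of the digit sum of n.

9

First digit sum: 180.
1+8+0 = 9.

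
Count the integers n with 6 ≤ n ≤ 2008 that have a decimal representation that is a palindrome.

114

The integers in [6, 2008] that have a decimal representation that is a palindrome: 6, 7, 8, 9, 11, 22, …, 1991, 2002.
114 qualify.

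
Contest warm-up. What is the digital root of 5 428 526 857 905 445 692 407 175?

5+4+2+8+5+2+6+8+5+7+9+0+5+4+4+5+6+9+2+4+0+7+1+7+5 = 120
1+2+0 = 3
(Equivalently, 5 428 526 857 905 445 692 407 175 mod 9 = 3.)

3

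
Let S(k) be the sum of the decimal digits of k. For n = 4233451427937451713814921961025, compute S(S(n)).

6

First digit sum: 123.
1+2+3 = 6.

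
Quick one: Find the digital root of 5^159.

8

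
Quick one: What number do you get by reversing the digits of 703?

Reversing 703 gives 307.

307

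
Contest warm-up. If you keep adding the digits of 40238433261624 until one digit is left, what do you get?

4+0+2+3+8+4+3+3+2+6+1+6+2+4 = 48
4+8 = 12
1+2 = 3

3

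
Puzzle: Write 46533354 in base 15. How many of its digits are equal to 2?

1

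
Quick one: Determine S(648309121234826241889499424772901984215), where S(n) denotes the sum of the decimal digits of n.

6+4+8+3+0+9+1+2+1+2+3+4+8+2+6+2+4+1+8+8+9+4+9+9+4+2+4+7+7+2+9+0+1+9+8+4+2+1+5 = 178

178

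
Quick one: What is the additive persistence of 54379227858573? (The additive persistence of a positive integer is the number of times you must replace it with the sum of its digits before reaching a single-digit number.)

3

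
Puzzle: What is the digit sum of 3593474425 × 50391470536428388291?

142

3593474425 × 50391470536428388291 = 181080460610796444167677957675
Sum of its 30 digits: 142.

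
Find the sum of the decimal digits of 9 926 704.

37

9+9+2+6+7+0+4 = 37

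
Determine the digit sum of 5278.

22

5+2+7+8 = 22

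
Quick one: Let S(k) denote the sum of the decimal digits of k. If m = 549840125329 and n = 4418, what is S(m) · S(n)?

S(549840125329) = 5+4+9+8+4+0+1+2+5+3+2+9 = 52.
S(4418) = 4+4+1+8 = 17.
52 · 17 = 884.

884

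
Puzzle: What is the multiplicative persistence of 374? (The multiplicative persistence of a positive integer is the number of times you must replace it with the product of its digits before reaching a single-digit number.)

374 → 84 → 32 → 6 (3 steps)

3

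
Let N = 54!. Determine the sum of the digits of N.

261

54! = 230843697339241380472092742683027581083278564571807941132288000000000000
Sum of its 72 digits: 261.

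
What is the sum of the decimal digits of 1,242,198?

27

1+2+4+2+1+9+8 = 27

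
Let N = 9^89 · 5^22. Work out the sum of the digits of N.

432

9^89 · 5^22 = 20180105645356282218109164693783538010497835318881987657547411851076851246895535262320041656494140625
Sum of its 101 digits: 432.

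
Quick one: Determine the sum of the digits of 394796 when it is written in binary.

394796 in base 2 is 1100000011000101100.
Digit sum: 1+1+0+0+0+0+0+0+1+1+0+0+0+1+0+1+1+0+0 = 7.

7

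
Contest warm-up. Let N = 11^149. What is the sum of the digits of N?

11^149 = 147065257797835450856679489975406774841743117356547907957433757668757846319908116868184570348461004055878166502291064937838601987844379505473968800080288091
Sum of its 156 digits: 770.

770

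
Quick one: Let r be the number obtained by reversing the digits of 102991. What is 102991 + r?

302192

Reverse of 102991 is 199201.
102991 + 199201 = 302192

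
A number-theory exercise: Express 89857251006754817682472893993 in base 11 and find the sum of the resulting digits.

89857251006754817682472893993 in base 11 is 69438A16A37094198846764052A3.
Digit sum: 6+9+4+3+8+10+1+6+10+3+7+0+9+4+1+9+8+8+4+6+7+6+4+0+5+2+10+3 = 153.

153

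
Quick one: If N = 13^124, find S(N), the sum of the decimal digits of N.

13^124 = 1345785008248555291813612587294448191034631010317827725696082236505875541342845668063255914848500389721199686502589590466956188959147029361
Sum of its 139 digits: 634.

634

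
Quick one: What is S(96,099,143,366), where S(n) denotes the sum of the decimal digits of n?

9+6+0+9+9+1+4+3+3+6+6 = 56

56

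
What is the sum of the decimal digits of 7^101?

346

7^101 = 22641335567373305939412534383701517676000422392332377806537267319741840217458496420007
Sum of its 86 digits: 346.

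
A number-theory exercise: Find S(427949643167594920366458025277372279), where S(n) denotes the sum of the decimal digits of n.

4+2+7+9+4+9+6+4+3+1+6+7+5+9+4+9+2+0+3+6+6+4+5+8+0+2+5+2+7+7+3+7+2+2+7+9 = 176

176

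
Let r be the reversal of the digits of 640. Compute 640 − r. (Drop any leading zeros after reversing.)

594

Reverse of 640 is 46.
640 − 46 = 594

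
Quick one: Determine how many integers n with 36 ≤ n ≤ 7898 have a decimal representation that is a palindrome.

165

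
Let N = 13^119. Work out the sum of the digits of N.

610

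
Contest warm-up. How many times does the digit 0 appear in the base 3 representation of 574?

2

574 in base 3 is 210021.
The digit 0 appears 2 times.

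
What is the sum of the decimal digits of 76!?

441

76! = 1885494701666050254987932260861146558230394535379329335672487982961844043495537923117729972224000000000000000000
Sum of its 112 digits: 441.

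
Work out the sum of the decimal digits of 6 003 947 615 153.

50

6+0+0+3+9+4+7+6+1+5+1+5+3 = 50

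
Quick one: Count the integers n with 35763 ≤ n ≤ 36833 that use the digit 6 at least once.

882

The integers in [35763, 36833] that use the digit 6 at least once: 35763, 35764, 35765, 35766, 35767, 35768, …, 36832, 36833.
882 qualify.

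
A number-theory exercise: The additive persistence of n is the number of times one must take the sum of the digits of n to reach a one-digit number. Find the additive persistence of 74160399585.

74160399585 → 57 → 12 → 3 (3 steps)

3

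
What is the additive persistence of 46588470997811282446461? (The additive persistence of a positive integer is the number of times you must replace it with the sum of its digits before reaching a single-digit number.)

2

46588470997811282446461 → 114 → 6 (2 steps)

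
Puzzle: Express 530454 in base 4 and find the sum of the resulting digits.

530454 in base 4 is 2001200112.
Digit sum: 2+0+0+1+2+0+0+1+1+2 = 9.

9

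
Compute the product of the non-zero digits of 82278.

8×2×2×7×8 = 1792

1792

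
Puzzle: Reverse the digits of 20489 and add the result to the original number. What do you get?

118891

Reverse of 20489 is 98402.
20489 + 98402 = 118891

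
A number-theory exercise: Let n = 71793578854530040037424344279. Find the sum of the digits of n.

125

7+1+7+9+3+5+7+8+8+5+4+5+3+0+0+4+0+0+3+7+4+2+4+3+4+4+2+7+9 = 125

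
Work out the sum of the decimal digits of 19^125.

19^125 = 6985542176085217222851596560258580948420433440428974096385224930781994780974024536243893621456715550276088843210040689109537673913336015951278562374199998902499
Sum of its 160 digits: 739.

739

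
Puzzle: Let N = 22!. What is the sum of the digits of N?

72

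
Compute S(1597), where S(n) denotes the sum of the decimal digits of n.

22

1+5+9+7 = 22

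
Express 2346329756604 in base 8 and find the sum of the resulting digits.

43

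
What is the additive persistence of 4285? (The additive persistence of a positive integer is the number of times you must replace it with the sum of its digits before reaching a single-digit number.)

4285 → 19 → 10 → 1 (3 steps)

3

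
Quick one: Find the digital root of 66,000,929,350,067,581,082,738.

5

6+6+0+0+0+9+2+9+3+5+0+0+6+7+5+8+1+0+8+2+7+3+8 = 95
9+5 = 14
1+4 = 5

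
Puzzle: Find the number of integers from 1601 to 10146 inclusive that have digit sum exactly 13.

The integers in [1601, 10146] that have digit sum exactly 13: 1606, 1615, 1624, 1633, 1642, 1651, …, 10129, 10138.
363 qualify.

363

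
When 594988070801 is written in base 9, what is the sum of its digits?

594988070801 in base 9 is 2085682020125.
Digit sum: 2+0+8+5+6+8+2+0+2+0+1+2+5 = 41.

41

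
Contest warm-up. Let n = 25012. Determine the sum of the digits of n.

10

2+5+0+1+2 = 10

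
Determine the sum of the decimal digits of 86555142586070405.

8+6+5+5+5+1+4+2+5+8+6+0+7+0+4+0+5 = 71

71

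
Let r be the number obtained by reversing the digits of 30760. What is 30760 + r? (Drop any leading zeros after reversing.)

Reverse of 30760 is 6703.
30760 + 6703 = 37463

37463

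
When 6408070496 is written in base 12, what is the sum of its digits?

47

6408070496 in base 12 is 12AA072168.
Digit sum: 1+2+10+10+0+7+2+1+6+8 = 47.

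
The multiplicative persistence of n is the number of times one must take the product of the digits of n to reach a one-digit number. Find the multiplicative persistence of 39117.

4

39117 → 189 → 72 → 14 → 4 (4 steps)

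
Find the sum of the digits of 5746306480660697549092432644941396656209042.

195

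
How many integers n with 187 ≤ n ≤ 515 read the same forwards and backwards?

The integers in [187, 515] that read the same forwards and backwards: 191, 202, 212, 222, 232, 242, …, 505, 515.
33 qualify.

33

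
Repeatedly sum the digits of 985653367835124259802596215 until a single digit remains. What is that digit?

3

9+8+5+6+5+3+3+6+7+8+3+5+1+2+4+2+5+9+8+0+2+5+9+6+2+1+5 = 129
1+2+9 = 12
1+2 = 3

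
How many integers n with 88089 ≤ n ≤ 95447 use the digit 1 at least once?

The integers in [88089, 95447] that use the digit 1 at least once: 88091, 88100, 88101, 88102, 88103, 88104, …, 95431, 95441.
2779 qualify.

2779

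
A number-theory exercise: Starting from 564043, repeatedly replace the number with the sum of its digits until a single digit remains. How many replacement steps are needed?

564043 → 22 → 4 (2 steps)

2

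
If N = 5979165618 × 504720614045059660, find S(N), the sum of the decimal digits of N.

120

5979165618 × 504720614045059660 = 3017808142194068621830769880
Sum of its 28 digits: 120.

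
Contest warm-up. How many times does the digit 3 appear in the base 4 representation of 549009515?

3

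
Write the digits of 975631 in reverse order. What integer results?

Reversing 975631 gives 136579.

136579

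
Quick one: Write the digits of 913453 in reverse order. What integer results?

354319

Reversing 913453 gives 354319.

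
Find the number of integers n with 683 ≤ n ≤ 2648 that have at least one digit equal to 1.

1267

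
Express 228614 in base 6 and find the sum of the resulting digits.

19

228614 in base 6 is 4522222.
Digit sum: 4+5+2+2+2+2+2 = 19.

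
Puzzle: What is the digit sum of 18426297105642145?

67

1+8+4+2+6+2+9+7+1+0+5+6+4+2+1+4+5 = 67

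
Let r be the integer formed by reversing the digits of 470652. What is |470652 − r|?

Reverse of 470652 is 256074.
|470652 − 256074| = 214578

214578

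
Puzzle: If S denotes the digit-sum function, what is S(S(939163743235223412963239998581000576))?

First digit sum: 159.
1+5+9 = 15.

15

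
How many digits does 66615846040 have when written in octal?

12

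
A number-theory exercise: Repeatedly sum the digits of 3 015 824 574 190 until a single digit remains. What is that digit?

3+0+1+5+8+2+4+5+7+4+1+9+0 = 49
4+9 = 13
1+3 = 4

4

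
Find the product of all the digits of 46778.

4×6×7×7×8 = 9408

9408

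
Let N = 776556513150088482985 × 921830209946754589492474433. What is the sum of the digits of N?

776556513150088482985 × 921830209946754589492474433 = 715853253552665757463674839393144037722868022505
Sum of its 48 digits: 218.

218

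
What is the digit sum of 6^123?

6^123 = 515945462261783755152398841011116745459156698526467621650685651061658400624853041221985753890816
Sum of its 96 digits: 423.

423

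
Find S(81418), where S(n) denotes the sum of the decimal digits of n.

8+1+4+1+8 = 22

22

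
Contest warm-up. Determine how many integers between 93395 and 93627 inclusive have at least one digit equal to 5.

123

The integers in [93395, 93627] that have at least one digit equal to 5: 93395, 93405, 93415, 93425, 93435, 93445, …, 93615, 93625.
123 qualify.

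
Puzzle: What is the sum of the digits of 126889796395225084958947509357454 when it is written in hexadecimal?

126889796395225084958947509357454 in base 16 is 641930B8249517D2998D28D4B8E.
Digit sum: 6+4+1+9+3+0+11+8+2+4+9+5+1+7+13+2+9+9+8+13+2+8+13+4+11+8+14 = 184.

184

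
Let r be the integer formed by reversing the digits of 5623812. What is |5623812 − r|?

3440547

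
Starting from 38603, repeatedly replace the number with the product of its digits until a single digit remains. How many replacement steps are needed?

38603 → 0 (1 step)

1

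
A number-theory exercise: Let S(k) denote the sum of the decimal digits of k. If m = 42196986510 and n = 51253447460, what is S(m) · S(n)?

S(42196986510) = 4+2+1+9+6+9+8+6+5+1+0 = 51.
S(51253447460) = 5+1+2+5+3+4+4+7+4+6+0 = 41.
51 · 41 = 2091.

2091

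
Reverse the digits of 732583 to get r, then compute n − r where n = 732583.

347346

Reverse of 732583 is 385237.
732583 − 385237 = 347346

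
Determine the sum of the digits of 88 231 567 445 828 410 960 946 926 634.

8+8+2+3+1+5+6+7+4+4+5+8+2+8+4+1+0+9+6+0+9+4+6+9+2+6+6+3+4 = 140

140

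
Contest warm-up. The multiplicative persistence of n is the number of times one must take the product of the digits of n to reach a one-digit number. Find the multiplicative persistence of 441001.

441001 → 0 (1 step)

1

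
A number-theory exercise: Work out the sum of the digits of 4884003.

27

4+8+8+4+0+0+3 = 27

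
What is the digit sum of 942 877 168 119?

63

9+4+2+8+7+7+1+6+8+1+1+9 = 63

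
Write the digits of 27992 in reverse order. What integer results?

29972

Reversing 27992 gives 29972.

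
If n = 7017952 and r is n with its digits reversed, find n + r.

9615059

Reverse of 7017952 is 2597107.
7017952 + 2597107 = 9615059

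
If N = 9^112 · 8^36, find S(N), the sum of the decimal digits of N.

639

9^112 · 8^36 = 24344484848639797401049904317564047993628829006145489250600405095056091337827504898001759526296738998938510479972254040971675201058044379136
Sum of its 140 digits: 639.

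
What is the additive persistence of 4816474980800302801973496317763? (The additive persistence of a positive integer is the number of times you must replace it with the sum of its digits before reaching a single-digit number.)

4816474980800302801973496317763 → 138 → 12 → 3 (3 steps)

3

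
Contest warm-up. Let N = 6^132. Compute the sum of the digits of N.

6^132 = 5199541521253729102164309190462367181246761624113388644838628182961470617343478994110640944042460839936
Sum of its 103 digits: 441.

441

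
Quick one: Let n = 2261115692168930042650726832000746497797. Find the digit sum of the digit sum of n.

14

First digit sum: 167.
1+6+7 = 14.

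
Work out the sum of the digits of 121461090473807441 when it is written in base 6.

56

121461090473807441 in base 6 is 5311542102353540320025.
Digit sum: 5+3+1+1+5+4+2+1+0+2+3+5+3+5+4+0+3+2+0+0+2+5 = 56.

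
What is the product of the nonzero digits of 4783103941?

72576

4×7×8×3×1×3×9×4×1 = 72576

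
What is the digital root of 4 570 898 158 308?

3

4+5+7+0+8+9+8+1+5+8+3+0+8 = 66
6+6 = 12
1+2 = 3
(Equivalently, 4 570 898 158 308 mod 9 = 3.)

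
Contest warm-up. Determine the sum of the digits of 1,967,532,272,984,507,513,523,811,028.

1+9+6+7+5+3+2+2+7+2+9+8+4+5+0+7+5+1+3+5+2+3+8+1+1+0+2+8 = 116

116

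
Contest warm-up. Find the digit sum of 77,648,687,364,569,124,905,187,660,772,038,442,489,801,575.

7+7+6+4+8+6+8+7+3+6+4+5+6+9+1+2+4+9+0+5+1+8+7+6+6+0+7+7+2+0+3+8+4+4+2+4+8+9+8+0+1+5+7+5 = 219

219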